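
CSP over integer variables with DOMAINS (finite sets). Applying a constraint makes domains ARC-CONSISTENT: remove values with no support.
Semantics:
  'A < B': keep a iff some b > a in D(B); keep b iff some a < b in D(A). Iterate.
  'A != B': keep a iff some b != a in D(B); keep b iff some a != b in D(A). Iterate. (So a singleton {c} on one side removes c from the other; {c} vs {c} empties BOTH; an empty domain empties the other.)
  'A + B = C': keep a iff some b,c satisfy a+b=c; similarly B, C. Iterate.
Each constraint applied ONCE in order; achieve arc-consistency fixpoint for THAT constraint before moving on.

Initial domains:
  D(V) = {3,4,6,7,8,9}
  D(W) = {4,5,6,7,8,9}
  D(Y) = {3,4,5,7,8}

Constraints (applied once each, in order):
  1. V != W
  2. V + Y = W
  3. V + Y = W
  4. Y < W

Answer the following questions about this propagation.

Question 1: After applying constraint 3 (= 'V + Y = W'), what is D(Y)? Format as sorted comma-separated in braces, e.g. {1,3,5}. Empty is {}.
Constraint 1 (V != W) on D(V)={3,4,6,7,8,9} D(W)={4,5,6,7,8,9}: no change
Constraint 2 (V + Y = W) on D(V)={3,4,6,7,8,9} D(Y)={3,4,5,7,8} D(W)={4,5,6,7,8,9}: V {3,4,6,7,8,9}->{3,4,6}; Y {3,4,5,7,8}->{3,4,5}; W {4,5,6,7,8,9}->{6,7,8,9}
Constraint 3 (V + Y = W) on D(V)={3,4,6} D(Y)={3,4,5} D(W)={6,7,8,9}: no change
So after constraint 3: D(Y) = {3,4,5}

Answer: {3,4,5}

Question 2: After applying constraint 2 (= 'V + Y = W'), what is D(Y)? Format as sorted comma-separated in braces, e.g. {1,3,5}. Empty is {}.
Constraint 1 (V != W) on D(V)={3,4,6,7,8,9} D(W)={4,5,6,7,8,9}: no change
Constraint 2 (V + Y = W) on D(V)={3,4,6,7,8,9} D(Y)={3,4,5,7,8} D(W)={4,5,6,7,8,9}: V {3,4,6,7,8,9}->{3,4,6}; Y {3,4,5,7,8}->{3,4,5}; W {4,5,6,7,8,9}->{6,7,8,9}
So after constraint 2: D(Y) = {3,4,5}

Answer: {3,4,5}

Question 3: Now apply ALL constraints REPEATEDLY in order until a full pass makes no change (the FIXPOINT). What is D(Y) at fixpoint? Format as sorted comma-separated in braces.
pass 0 (initial): D(Y)={3,4,5,7,8}
pass 1: V {3,4,6,7,8,9}->{3,4,6}; W {4,5,6,7,8,9}->{6,7,8,9}; Y {3,4,5,7,8}->{3,4,5}
pass 2: no change
Fixpoint after 2 passes: D(Y) = {3,4,5}

Answer: {3,4,5}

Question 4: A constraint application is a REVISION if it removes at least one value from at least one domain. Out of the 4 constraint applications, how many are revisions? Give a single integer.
Answer: 1

Derivation:
Constraint 1 (V != W) on D(V)={3,4,6,7,8,9} D(W)={4,5,6,7,8,9}: no change => not a revision
Constraint 2 (V + Y = W) on D(V)={3,4,6,7,8,9} D(Y)={3,4,5,7,8} D(W)={4,5,6,7,8,9}: V {3,4,6,7,8,9}->{3,4,6}; Y {3,4,5,7,8}->{3,4,5}; W {4,5,6,7,8,9}->{6,7,8,9} => REVISION
Constraint 3 (V + Y = W) on D(V)={3,4,6} D(Y)={3,4,5} D(W)={6,7,8,9}: no change => not a revision
Constraint 4 (Y < W) on D(Y)={3,4,5} D(W)={6,7,8,9}: no change => not a revision
Total revisions = 1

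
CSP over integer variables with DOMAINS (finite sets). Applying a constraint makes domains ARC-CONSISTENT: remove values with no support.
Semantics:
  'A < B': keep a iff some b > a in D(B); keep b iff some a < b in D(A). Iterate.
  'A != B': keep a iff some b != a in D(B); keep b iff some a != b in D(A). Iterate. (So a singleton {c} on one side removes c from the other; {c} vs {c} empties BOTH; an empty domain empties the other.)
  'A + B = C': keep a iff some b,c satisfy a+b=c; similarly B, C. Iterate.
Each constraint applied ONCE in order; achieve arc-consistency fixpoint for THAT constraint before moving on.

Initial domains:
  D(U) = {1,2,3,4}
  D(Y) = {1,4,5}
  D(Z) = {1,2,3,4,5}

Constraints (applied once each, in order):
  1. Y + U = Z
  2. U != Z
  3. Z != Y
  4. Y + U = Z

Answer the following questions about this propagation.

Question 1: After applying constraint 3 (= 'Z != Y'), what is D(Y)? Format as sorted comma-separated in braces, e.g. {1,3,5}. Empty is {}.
Answer: {1,4}

Derivation:
Constraint 1 (Y + U = Z) on D(Y)={1,4,5} D(U)={1,2,3,4} D(Z)={1,2,3,4,5}: Y {1,4,5}->{1,4}; Z {1,2,3,4,5}->{2,3,4,5}
Constraint 2 (U != Z) on D(U)={1,2,3,4} D(Z)={2,3,4,5}: no change
Constraint 3 (Z != Y) on D(Z)={2,3,4,5} D(Y)={1,4}: no change
So after constraint 3: D(Y) = {1,4}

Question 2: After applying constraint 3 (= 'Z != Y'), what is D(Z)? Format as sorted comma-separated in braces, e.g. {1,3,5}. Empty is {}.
Answer: {2,3,4,5}

Derivation:
Constraint 1 (Y + U = Z) on D(Y)={1,4,5} D(U)={1,2,3,4} D(Z)={1,2,3,4,5}: Y {1,4,5}->{1,4}; Z {1,2,3,4,5}->{2,3,4,5}
Constraint 2 (U != Z) on D(U)={1,2,3,4} D(Z)={2,3,4,5}: no change
Constraint 3 (Z != Y) on D(Z)={2,3,4,5} D(Y)={1,4}: no change
So after constraint 3: D(Z) = {2,3,4,5}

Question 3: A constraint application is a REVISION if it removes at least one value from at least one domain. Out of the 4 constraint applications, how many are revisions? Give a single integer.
Constraint 1 (Y + U = Z) on D(Y)={1,4,5} D(U)={1,2,3,4} D(Z)={1,2,3,4,5}: Y {1,4,5}->{1,4}; Z {1,2,3,4,5}->{2,3,4,5} => REVISION
Constraint 2 (U != Z) on D(U)={1,2,3,4} D(Z)={2,3,4,5}: no change => not a revision
Constraint 3 (Z != Y) on D(Z)={2,3,4,5} D(Y)={1,4}: no change => not a revision
Constraint 4 (Y + U = Z) on D(Y)={1,4} D(U)={1,2,3,4} D(Z)={2,3,4,5}: no change => not a revision
Total revisions = 1

Answer: 1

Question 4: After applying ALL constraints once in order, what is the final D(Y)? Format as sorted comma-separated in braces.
Constraint 1 (Y + U = Z) on D(Y)={1,4,5} D(U)={1,2,3,4} D(Z)={1,2,3,4,5}: Y {1,4,5}->{1,4}; Z {1,2,3,4,5}->{2,3,4,5}
Constraint 2 (U != Z) on D(U)={1,2,3,4} D(Z)={2,3,4,5}: no change
Constraint 3 (Z != Y) on D(Z)={2,3,4,5} D(Y)={1,4}: no change
Constraint 4 (Y + U = Z) on D(Y)={1,4} D(U)={1,2,3,4} D(Z)={2,3,4,5}: no change
So after all 4 constraints: D(Y) = {1,4}

Answer: {1,4}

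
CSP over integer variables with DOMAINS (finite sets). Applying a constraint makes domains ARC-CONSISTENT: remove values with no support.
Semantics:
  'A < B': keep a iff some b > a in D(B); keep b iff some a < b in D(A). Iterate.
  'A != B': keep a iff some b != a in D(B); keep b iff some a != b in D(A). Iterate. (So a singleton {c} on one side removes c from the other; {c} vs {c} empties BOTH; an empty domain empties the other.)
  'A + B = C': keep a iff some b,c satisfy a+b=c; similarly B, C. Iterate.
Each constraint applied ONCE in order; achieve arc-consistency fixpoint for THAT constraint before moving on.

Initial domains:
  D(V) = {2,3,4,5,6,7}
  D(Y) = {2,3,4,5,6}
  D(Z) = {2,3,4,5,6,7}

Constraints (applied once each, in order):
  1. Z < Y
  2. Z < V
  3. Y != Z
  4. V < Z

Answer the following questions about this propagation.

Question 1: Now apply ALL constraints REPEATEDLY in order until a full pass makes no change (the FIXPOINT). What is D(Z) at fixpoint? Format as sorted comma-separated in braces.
pass 0 (initial): D(Z)={2,3,4,5,6,7}
pass 1: V {2,3,4,5,6,7}->{3,4}; Y {2,3,4,5,6}->{3,4,5,6}; Z {2,3,4,5,6,7}->{4,5}
pass 2: V {3,4}->{}; Y {3,4,5,6}->{}; Z {4,5}->{}
pass 3: no change
Fixpoint after 3 passes: D(Z) = {}

Answer: {}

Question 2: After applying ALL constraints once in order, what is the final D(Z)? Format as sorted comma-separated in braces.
Answer: {4,5}

Derivation:
Constraint 1 (Z < Y) on D(Z)={2,3,4,5,6,7} D(Y)={2,3,4,5,6}: Z {2,3,4,5,6,7}->{2,3,4,5}; Y {2,3,4,5,6}->{3,4,5,6}
Constraint 2 (Z < V) on D(Z)={2,3,4,5} D(V)={2,3,4,5,6,7}: V {2,3,4,5,6,7}->{3,4,5,6,7}
Constraint 3 (Y != Z) on D(Y)={3,4,5,6} D(Z)={2,3,4,5}: no change
Constraint 4 (V < Z) on D(V)={3,4,5,6,7} D(Z)={2,3,4,5}: V {3,4,5,6,7}->{3,4}; Z {2,3,4,5}->{4,5}
So after all 4 constraints: D(Z) = {4,5}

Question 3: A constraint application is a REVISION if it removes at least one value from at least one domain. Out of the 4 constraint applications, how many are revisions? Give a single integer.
Constraint 1 (Z < Y) on D(Z)={2,3,4,5,6,7} D(Y)={2,3,4,5,6}: Z {2,3,4,5,6,7}->{2,3,4,5}; Y {2,3,4,5,6}->{3,4,5,6} => REVISION
Constraint 2 (Z < V) on D(Z)={2,3,4,5} D(V)={2,3,4,5,6,7}: V {2,3,4,5,6,7}->{3,4,5,6,7} => REVISION
Constraint 3 (Y != Z) on D(Y)={3,4,5,6} D(Z)={2,3,4,5}: no change => not a revision
Constraint 4 (V < Z) on D(V)={3,4,5,6,7} D(Z)={2,3,4,5}: V {3,4,5,6,7}->{3,4}; Z {2,3,4,5}->{4,5} => REVISION
Total revisions = 3

Answer: 3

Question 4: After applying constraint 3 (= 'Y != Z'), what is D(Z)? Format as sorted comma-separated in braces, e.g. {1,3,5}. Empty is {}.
Answer: {2,3,4,5}

Derivation:
Constraint 1 (Z < Y) on D(Z)={2,3,4,5,6,7} D(Y)={2,3,4,5,6}: Z {2,3,4,5,6,7}->{2,3,4,5}; Y {2,3,4,5,6}->{3,4,5,6}
Constraint 2 (Z < V) on D(Z)={2,3,4,5} D(V)={2,3,4,5,6,7}: V {2,3,4,5,6,7}->{3,4,5,6,7}
Constraint 3 (Y != Z) on D(Y)={3,4,5,6} D(Z)={2,3,4,5}: no change
So after constraint 3: D(Z) = {2,3,4,5}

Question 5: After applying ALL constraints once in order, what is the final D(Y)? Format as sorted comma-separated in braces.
Constraint 1 (Z < Y) on D(Z)={2,3,4,5,6,7} D(Y)={2,3,4,5,6}: Z {2,3,4,5,6,7}->{2,3,4,5}; Y {2,3,4,5,6}->{3,4,5,6}
Constraint 2 (Z < V) on D(Z)={2,3,4,5} D(V)={2,3,4,5,6,7}: V {2,3,4,5,6,7}->{3,4,5,6,7}
Constraint 3 (Y != Z) on D(Y)={3,4,5,6} D(Z)={2,3,4,5}: no change
Constraint 4 (V < Z) on D(V)={3,4,5,6,7} D(Z)={2,3,4,5}: V {3,4,5,6,7}->{3,4}; Z {2,3,4,5}->{4,5}
So after all 4 constraints: D(Y) = {3,4,5,6}

Answer: {3,4,5,6}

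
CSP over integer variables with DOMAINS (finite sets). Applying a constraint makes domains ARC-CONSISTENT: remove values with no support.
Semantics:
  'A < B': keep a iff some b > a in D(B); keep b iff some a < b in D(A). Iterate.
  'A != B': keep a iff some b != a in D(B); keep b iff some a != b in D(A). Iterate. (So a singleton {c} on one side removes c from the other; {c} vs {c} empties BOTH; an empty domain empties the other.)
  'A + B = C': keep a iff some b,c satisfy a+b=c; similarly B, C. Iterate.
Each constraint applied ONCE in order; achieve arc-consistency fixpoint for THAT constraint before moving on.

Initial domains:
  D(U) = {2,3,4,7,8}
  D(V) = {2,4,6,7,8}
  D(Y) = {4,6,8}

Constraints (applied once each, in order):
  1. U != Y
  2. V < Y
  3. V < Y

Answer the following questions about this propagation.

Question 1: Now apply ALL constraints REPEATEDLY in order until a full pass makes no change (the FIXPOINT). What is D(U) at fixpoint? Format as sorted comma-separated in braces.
Answer: {2,3,4,7,8}

Derivation:
pass 0 (initial): D(U)={2,3,4,7,8}
pass 1: V {2,4,6,7,8}->{2,4,6,7}
pass 2: no change
Fixpoint after 2 passes: D(U) = {2,3,4,7,8}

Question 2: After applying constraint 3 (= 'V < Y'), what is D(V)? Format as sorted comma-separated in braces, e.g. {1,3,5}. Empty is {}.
Constraint 1 (U != Y) on D(U)={2,3,4,7,8} D(Y)={4,6,8}: no change
Constraint 2 (V < Y) on D(V)={2,4,6,7,8} D(Y)={4,6,8}: V {2,4,6,7,8}->{2,4,6,7}
Constraint 3 (V < Y) on D(V)={2,4,6,7} D(Y)={4,6,8}: no change
So after constraint 3: D(V) = {2,4,6,7}

Answer: {2,4,6,7}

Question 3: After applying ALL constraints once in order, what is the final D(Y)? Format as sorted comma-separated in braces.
Constraint 1 (U != Y) on D(U)={2,3,4,7,8} D(Y)={4,6,8}: no change
Constraint 2 (V < Y) on D(V)={2,4,6,7,8} D(Y)={4,6,8}: V {2,4,6,7,8}->{2,4,6,7}
Constraint 3 (V < Y) on D(V)={2,4,6,7} D(Y)={4,6,8}: no change
So after all 3 constraints: D(Y) = {4,6,8}

Answer: {4,6,8}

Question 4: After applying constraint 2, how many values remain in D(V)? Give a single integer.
Constraint 1 (U != Y) on D(U)={2,3,4,7,8} D(Y)={4,6,8}: no change
Constraint 2 (V < Y) on D(V)={2,4,6,7,8} D(Y)={4,6,8}: V {2,4,6,7,8}->{2,4,6,7}
So after constraint 2: D(V)={2,4,6,7}, size = 4

Answer: 4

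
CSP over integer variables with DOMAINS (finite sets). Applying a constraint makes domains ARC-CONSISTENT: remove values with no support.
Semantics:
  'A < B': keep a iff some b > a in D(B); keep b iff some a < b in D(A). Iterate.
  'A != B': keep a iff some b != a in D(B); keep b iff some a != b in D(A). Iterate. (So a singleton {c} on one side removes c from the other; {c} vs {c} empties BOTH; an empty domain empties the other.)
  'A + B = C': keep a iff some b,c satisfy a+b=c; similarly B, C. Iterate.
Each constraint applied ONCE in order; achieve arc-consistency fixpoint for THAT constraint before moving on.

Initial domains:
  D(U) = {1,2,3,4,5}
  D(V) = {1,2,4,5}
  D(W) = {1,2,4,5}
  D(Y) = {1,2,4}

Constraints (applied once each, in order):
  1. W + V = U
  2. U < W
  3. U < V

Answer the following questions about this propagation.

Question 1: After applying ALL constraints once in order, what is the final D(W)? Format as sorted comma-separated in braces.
Constraint 1 (W + V = U) on D(W)={1,2,4,5} D(V)={1,2,4,5} D(U)={1,2,3,4,5}: W {1,2,4,5}->{1,2,4}; V {1,2,4,5}->{1,2,4}; U {1,2,3,4,5}->{2,3,4,5}
Constraint 2 (U < W) on D(U)={2,3,4,5} D(W)={1,2,4}: U {2,3,4,5}->{2,3}; W {1,2,4}->{4}
Constraint 3 (U < V) on D(U)={2,3} D(V)={1,2,4}: V {1,2,4}->{4}
So after all 3 constraints: D(W) = {4}

Answer: {4}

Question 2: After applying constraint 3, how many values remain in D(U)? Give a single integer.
Constraint 1 (W + V = U) on D(W)={1,2,4,5} D(V)={1,2,4,5} D(U)={1,2,3,4,5}: W {1,2,4,5}->{1,2,4}; V {1,2,4,5}->{1,2,4}; U {1,2,3,4,5}->{2,3,4,5}
Constraint 2 (U < W) on D(U)={2,3,4,5} D(W)={1,2,4}: U {2,3,4,5}->{2,3}; W {1,2,4}->{4}
Constraint 3 (U < V) on D(U)={2,3} D(V)={1,2,4}: V {1,2,4}->{4}
So after constraint 3: D(U)={2,3}, size = 2

Answer: 2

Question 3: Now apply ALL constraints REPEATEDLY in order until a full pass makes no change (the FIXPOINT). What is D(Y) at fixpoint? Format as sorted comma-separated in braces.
pass 0 (initial): D(Y)={1,2,4}
pass 1: U {1,2,3,4,5}->{2,3}; V {1,2,4,5}->{4}; W {1,2,4,5}->{4}
pass 2: U {2,3}->{}; V {4}->{}; W {4}->{}
pass 3: no change
Fixpoint after 3 passes: D(Y) = {1,2,4}

Answer: {1,2,4}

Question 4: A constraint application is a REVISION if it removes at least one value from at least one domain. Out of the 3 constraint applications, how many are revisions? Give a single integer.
Answer: 3

Derivation:
Constraint 1 (W + V = U) on D(W)={1,2,4,5} D(V)={1,2,4,5} D(U)={1,2,3,4,5}: W {1,2,4,5}->{1,2,4}; V {1,2,4,5}->{1,2,4}; U {1,2,3,4,5}->{2,3,4,5} => REVISION
Constraint 2 (U < W) on D(U)={2,3,4,5} D(W)={1,2,4}: U {2,3,4,5}->{2,3}; W {1,2,4}->{4} => REVISION
Constraint 3 (U < V) on D(U)={2,3} D(V)={1,2,4}: V {1,2,4}->{4} => REVISION
Total revisions = 3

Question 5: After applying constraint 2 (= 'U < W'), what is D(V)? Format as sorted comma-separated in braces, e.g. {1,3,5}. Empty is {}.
Constraint 1 (W + V = U) on D(W)={1,2,4,5} D(V)={1,2,4,5} D(U)={1,2,3,4,5}: W {1,2,4,5}->{1,2,4}; V {1,2,4,5}->{1,2,4}; U {1,2,3,4,5}->{2,3,4,5}
Constraint 2 (U < W) on D(U)={2,3,4,5} D(W)={1,2,4}: U {2,3,4,5}->{2,3}; W {1,2,4}->{4}
So after constraint 2: D(V) = {1,2,4}

Answer: {1,2,4}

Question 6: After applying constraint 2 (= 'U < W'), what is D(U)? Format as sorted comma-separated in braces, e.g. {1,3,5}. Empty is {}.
Constraint 1 (W + V = U) on D(W)={1,2,4,5} D(V)={1,2,4,5} D(U)={1,2,3,4,5}: W {1,2,4,5}->{1,2,4}; V {1,2,4,5}->{1,2,4}; U {1,2,3,4,5}->{2,3,4,5}
Constraint 2 (U < W) on D(U)={2,3,4,5} D(W)={1,2,4}: U {2,3,4,5}->{2,3}; W {1,2,4}->{4}
So after constraint 2: D(U) = {2,3}

Answer: {2,3}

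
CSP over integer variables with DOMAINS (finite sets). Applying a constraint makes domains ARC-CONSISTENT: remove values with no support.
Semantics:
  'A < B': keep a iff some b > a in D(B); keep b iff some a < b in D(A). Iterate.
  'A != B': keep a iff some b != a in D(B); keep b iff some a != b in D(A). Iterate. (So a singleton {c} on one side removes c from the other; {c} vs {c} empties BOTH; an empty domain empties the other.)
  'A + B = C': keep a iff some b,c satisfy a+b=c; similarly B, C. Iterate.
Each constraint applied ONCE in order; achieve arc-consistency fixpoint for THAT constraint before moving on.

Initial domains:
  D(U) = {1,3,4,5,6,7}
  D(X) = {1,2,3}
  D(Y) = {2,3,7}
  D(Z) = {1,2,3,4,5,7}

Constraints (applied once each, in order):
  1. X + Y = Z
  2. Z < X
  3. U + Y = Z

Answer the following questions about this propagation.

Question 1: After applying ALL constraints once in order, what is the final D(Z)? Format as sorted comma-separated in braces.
Answer: {}

Derivation:
Constraint 1 (X + Y = Z) on D(X)={1,2,3} D(Y)={2,3,7} D(Z)={1,2,3,4,5,7}: Y {2,3,7}->{2,3}; Z {1,2,3,4,5,7}->{3,4,5}
Constraint 2 (Z < X) on D(Z)={3,4,5} D(X)={1,2,3}: Z {3,4,5}->{}; X {1,2,3}->{}
Constraint 3 (U + Y = Z) on D(U)={1,3,4,5,6,7} D(Y)={2,3} D(Z)={}: U {1,3,4,5,6,7}->{}; Y {2,3}->{}
So after all 3 constraints: D(Z) = {}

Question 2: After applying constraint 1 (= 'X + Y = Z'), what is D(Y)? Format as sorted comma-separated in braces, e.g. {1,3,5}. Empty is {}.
Constraint 1 (X + Y = Z) on D(X)={1,2,3} D(Y)={2,3,7} D(Z)={1,2,3,4,5,7}: Y {2,3,7}->{2,3}; Z {1,2,3,4,5,7}->{3,4,5}
So after constraint 1: D(Y) = {2,3}

Answer: {2,3}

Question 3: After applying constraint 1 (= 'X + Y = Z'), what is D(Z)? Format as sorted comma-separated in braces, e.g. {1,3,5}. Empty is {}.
Constraint 1 (X + Y = Z) on D(X)={1,2,3} D(Y)={2,3,7} D(Z)={1,2,3,4,5,7}: Y {2,3,7}->{2,3}; Z {1,2,3,4,5,7}->{3,4,5}
So after constraint 1: D(Z) = {3,4,5}

Answer: {3,4,5}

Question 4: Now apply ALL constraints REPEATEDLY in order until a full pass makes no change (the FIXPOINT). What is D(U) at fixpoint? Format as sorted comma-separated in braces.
pass 0 (initial): D(U)={1,3,4,5,6,7}
pass 1: U {1,3,4,5,6,7}->{}; X {1,2,3}->{}; Y {2,3,7}->{}; Z {1,2,3,4,5,7}->{}
pass 2: no change
Fixpoint after 2 passes: D(U) = {}

Answer: {}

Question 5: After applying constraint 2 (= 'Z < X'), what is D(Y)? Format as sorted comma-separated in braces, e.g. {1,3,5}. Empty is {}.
Answer: {2,3}

Derivation:
Constraint 1 (X + Y = Z) on D(X)={1,2,3} D(Y)={2,3,7} D(Z)={1,2,3,4,5,7}: Y {2,3,7}->{2,3}; Z {1,2,3,4,5,7}->{3,4,5}
Constraint 2 (Z < X) on D(Z)={3,4,5} D(X)={1,2,3}: Z {3,4,5}->{}; X {1,2,3}->{}
So after constraint 2: D(Y) = {2,3}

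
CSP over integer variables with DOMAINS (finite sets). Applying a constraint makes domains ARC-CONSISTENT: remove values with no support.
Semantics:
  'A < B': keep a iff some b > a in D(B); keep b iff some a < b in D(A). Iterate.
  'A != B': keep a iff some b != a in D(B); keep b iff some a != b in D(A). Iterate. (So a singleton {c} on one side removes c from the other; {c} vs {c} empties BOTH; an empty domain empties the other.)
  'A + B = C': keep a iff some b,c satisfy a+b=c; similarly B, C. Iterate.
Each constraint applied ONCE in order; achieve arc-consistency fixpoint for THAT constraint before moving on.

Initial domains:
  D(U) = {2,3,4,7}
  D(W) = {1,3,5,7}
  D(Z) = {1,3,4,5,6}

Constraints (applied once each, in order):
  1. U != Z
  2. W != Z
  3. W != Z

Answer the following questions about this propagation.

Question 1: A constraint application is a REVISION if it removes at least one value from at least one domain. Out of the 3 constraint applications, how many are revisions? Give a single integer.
Answer: 0

Derivation:
Constraint 1 (U != Z) on D(U)={2,3,4,7} D(Z)={1,3,4,5,6}: no change => not a revision
Constraint 2 (W != Z) on D(W)={1,3,5,7} D(Z)={1,3,4,5,6}: no change => not a revision
Constraint 3 (W != Z) on D(W)={1,3,5,7} D(Z)={1,3,4,5,6}: no change => not a revision
Total revisions = 0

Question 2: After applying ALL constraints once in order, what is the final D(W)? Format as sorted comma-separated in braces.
Answer: {1,3,5,7}

Derivation:
Constraint 1 (U != Z) on D(U)={2,3,4,7} D(Z)={1,3,4,5,6}: no change
Constraint 2 (W != Z) on D(W)={1,3,5,7} D(Z)={1,3,4,5,6}: no change
Constraint 3 (W != Z) on D(W)={1,3,5,7} D(Z)={1,3,4,5,6}: no change
So after all 3 constraints: D(W) = {1,3,5,7}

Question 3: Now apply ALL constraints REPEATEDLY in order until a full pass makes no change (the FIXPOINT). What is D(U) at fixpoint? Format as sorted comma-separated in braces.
Answer: {2,3,4,7}

Derivation:
pass 0 (initial): D(U)={2,3,4,7}
pass 1: no change
Fixpoint after 1 passes: D(U) = {2,3,4,7}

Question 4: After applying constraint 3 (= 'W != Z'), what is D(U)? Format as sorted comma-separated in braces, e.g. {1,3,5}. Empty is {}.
Constraint 1 (U != Z) on D(U)={2,3,4,7} D(Z)={1,3,4,5,6}: no change
Constraint 2 (W != Z) on D(W)={1,3,5,7} D(Z)={1,3,4,5,6}: no change
Constraint 3 (W != Z) on D(W)={1,3,5,7} D(Z)={1,3,4,5,6}: no change
So after constraint 3: D(U) = {2,3,4,7}

Answer: {2,3,4,7}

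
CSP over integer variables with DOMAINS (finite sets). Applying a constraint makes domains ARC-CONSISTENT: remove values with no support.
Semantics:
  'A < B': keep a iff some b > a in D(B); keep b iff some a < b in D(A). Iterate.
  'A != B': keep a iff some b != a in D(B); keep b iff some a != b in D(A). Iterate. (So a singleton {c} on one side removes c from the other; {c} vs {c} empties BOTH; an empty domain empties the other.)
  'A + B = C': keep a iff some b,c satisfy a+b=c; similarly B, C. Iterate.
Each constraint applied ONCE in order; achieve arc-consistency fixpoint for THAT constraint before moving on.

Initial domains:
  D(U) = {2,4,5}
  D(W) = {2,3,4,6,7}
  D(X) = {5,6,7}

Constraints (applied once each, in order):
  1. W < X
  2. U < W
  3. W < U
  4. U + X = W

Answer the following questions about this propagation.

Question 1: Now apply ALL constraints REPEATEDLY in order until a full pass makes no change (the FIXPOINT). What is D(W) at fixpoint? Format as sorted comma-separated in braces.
pass 0 (initial): D(W)={2,3,4,6,7}
pass 1: U {2,4,5}->{}; W {2,3,4,6,7}->{}; X {5,6,7}->{}
pass 2: no change
Fixpoint after 2 passes: D(W) = {}

Answer: {}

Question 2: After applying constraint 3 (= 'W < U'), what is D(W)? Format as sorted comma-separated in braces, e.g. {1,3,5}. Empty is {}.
Constraint 1 (W < X) on D(W)={2,3,4,6,7} D(X)={5,6,7}: W {2,3,4,6,7}->{2,3,4,6}
Constraint 2 (U < W) on D(U)={2,4,5} D(W)={2,3,4,6}: W {2,3,4,6}->{3,4,6}
Constraint 3 (W < U) on D(W)={3,4,6} D(U)={2,4,5}: W {3,4,6}->{3,4}; U {2,4,5}->{4,5}
So after constraint 3: D(W) = {3,4}

Answer: {3,4}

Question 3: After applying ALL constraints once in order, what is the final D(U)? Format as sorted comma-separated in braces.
Answer: {}

Derivation:
Constraint 1 (W < X) on D(W)={2,3,4,6,7} D(X)={5,6,7}: W {2,3,4,6,7}->{2,3,4,6}
Constraint 2 (U < W) on D(U)={2,4,5} D(W)={2,3,4,6}: W {2,3,4,6}->{3,4,6}
Constraint 3 (W < U) on D(W)={3,4,6} D(U)={2,4,5}: W {3,4,6}->{3,4}; U {2,4,5}->{4,5}
Constraint 4 (U + X = W) on D(U)={4,5} D(X)={5,6,7} D(W)={3,4}: U {4,5}->{}; X {5,6,7}->{}; W {3,4}->{}
So after all 4 constraints: D(U) = {}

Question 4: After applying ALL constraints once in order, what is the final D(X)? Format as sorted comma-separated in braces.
Answer: {}

Derivation:
Constraint 1 (W < X) on D(W)={2,3,4,6,7} D(X)={5,6,7}: W {2,3,4,6,7}->{2,3,4,6}
Constraint 2 (U < W) on D(U)={2,4,5} D(W)={2,3,4,6}: W {2,3,4,6}->{3,4,6}
Constraint 3 (W < U) on D(W)={3,4,6} D(U)={2,4,5}: W {3,4,6}->{3,4}; U {2,4,5}->{4,5}
Constraint 4 (U + X = W) on D(U)={4,5} D(X)={5,6,7} D(W)={3,4}: U {4,5}->{}; X {5,6,7}->{}; W {3,4}->{}
So after all 4 constraints: D(X) = {}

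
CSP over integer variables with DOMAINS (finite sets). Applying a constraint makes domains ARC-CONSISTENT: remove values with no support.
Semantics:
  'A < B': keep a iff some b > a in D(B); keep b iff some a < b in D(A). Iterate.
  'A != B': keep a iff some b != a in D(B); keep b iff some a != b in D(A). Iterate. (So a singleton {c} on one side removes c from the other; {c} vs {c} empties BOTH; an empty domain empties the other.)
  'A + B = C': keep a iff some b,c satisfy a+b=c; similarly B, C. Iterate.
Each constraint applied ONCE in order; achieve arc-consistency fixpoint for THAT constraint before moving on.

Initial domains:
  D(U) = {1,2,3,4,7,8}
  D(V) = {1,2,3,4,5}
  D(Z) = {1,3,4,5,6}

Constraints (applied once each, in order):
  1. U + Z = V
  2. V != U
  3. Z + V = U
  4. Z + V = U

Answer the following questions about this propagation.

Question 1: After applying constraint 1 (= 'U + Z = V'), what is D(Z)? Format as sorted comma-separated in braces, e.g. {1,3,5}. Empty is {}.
Constraint 1 (U + Z = V) on D(U)={1,2,3,4,7,8} D(Z)={1,3,4,5,6} D(V)={1,2,3,4,5}: U {1,2,3,4,7,8}->{1,2,3,4}; Z {1,3,4,5,6}->{1,3,4}; V {1,2,3,4,5}->{2,3,4,5}
So after constraint 1: D(Z) = {1,3,4}

Answer: {1,3,4}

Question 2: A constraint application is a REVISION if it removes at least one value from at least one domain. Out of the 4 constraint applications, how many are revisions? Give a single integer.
Answer: 2

Derivation:
Constraint 1 (U + Z = V) on D(U)={1,2,3,4,7,8} D(Z)={1,3,4,5,6} D(V)={1,2,3,4,5}: U {1,2,3,4,7,8}->{1,2,3,4}; Z {1,3,4,5,6}->{1,3,4}; V {1,2,3,4,5}->{2,3,4,5} => REVISION
Constraint 2 (V != U) on D(V)={2,3,4,5} D(U)={1,2,3,4}: no change => not a revision
Constraint 3 (Z + V = U) on D(Z)={1,3,4} D(V)={2,3,4,5} D(U)={1,2,3,4}: Z {1,3,4}->{1}; V {2,3,4,5}->{2,3}; U {1,2,3,4}->{3,4} => REVISION
Constraint 4 (Z + V = U) on D(Z)={1} D(V)={2,3} D(U)={3,4}: no change => not a revision
Total revisions = 2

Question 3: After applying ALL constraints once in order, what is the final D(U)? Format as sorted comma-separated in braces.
Answer: {3,4}

Derivation:
Constraint 1 (U + Z = V) on D(U)={1,2,3,4,7,8} D(Z)={1,3,4,5,6} D(V)={1,2,3,4,5}: U {1,2,3,4,7,8}->{1,2,3,4}; Z {1,3,4,5,6}->{1,3,4}; V {1,2,3,4,5}->{2,3,4,5}
Constraint 2 (V != U) on D(V)={2,3,4,5} D(U)={1,2,3,4}: no change
Constraint 3 (Z + V = U) on D(Z)={1,3,4} D(V)={2,3,4,5} D(U)={1,2,3,4}: Z {1,3,4}->{1}; V {2,3,4,5}->{2,3}; U {1,2,3,4}->{3,4}
Constraint 4 (Z + V = U) on D(Z)={1} D(V)={2,3} D(U)={3,4}: no change
So after all 4 constraints: D(U) = {3,4}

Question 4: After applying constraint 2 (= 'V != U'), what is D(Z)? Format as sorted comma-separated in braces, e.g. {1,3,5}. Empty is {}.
Answer: {1,3,4}

Derivation:
Constraint 1 (U + Z = V) on D(U)={1,2,3,4,7,8} D(Z)={1,3,4,5,6} D(V)={1,2,3,4,5}: U {1,2,3,4,7,8}->{1,2,3,4}; Z {1,3,4,5,6}->{1,3,4}; V {1,2,3,4,5}->{2,3,4,5}
Constraint 2 (V != U) on D(V)={2,3,4,5} D(U)={1,2,3,4}: no change
So after constraint 2: D(Z) = {1,3,4}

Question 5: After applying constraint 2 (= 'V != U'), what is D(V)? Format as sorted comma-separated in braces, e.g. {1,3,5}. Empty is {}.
Answer: {2,3,4,5}

Derivation:
Constraint 1 (U + Z = V) on D(U)={1,2,3,4,7,8} D(Z)={1,3,4,5,6} D(V)={1,2,3,4,5}: U {1,2,3,4,7,8}->{1,2,3,4}; Z {1,3,4,5,6}->{1,3,4}; V {1,2,3,4,5}->{2,3,4,5}
Constraint 2 (V != U) on D(V)={2,3,4,5} D(U)={1,2,3,4}: no change
So after constraint 2: D(V) = {2,3,4,5}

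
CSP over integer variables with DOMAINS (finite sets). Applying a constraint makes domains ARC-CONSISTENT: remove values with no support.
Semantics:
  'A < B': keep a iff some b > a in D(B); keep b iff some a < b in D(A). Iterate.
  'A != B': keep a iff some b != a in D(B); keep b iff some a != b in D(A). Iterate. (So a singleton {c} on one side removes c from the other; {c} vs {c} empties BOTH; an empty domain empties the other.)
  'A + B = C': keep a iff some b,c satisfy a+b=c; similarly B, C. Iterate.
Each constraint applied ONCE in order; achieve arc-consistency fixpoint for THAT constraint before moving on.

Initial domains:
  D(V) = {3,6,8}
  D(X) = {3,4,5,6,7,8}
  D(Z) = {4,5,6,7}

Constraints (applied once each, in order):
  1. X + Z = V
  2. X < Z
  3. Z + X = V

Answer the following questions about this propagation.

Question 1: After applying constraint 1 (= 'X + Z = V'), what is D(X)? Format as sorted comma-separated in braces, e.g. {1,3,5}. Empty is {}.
Constraint 1 (X + Z = V) on D(X)={3,4,5,6,7,8} D(Z)={4,5,6,7} D(V)={3,6,8}: X {3,4,5,6,7,8}->{3,4}; Z {4,5,6,7}->{4,5}; V {3,6,8}->{8}
So after constraint 1: D(X) = {3,4}

Answer: {3,4}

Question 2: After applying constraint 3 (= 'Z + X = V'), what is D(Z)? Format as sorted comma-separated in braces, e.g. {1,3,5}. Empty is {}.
Constraint 1 (X + Z = V) on D(X)={3,4,5,6,7,8} D(Z)={4,5,6,7} D(V)={3,6,8}: X {3,4,5,6,7,8}->{3,4}; Z {4,5,6,7}->{4,5}; V {3,6,8}->{8}
Constraint 2 (X < Z) on D(X)={3,4} D(Z)={4,5}: no change
Constraint 3 (Z + X = V) on D(Z)={4,5} D(X)={3,4} D(V)={8}: no change
So after constraint 3: D(Z) = {4,5}

Answer: {4,5}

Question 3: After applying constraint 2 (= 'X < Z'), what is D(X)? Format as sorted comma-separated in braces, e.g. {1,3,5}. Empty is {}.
Answer: {3,4}

Derivation:
Constraint 1 (X + Z = V) on D(X)={3,4,5,6,7,8} D(Z)={4,5,6,7} D(V)={3,6,8}: X {3,4,5,6,7,8}->{3,4}; Z {4,5,6,7}->{4,5}; V {3,6,8}->{8}
Constraint 2 (X < Z) on D(X)={3,4} D(Z)={4,5}: no change
So after constraint 2: D(X) = {3,4}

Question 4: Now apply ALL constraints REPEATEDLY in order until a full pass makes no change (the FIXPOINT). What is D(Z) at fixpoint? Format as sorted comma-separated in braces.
Answer: {4,5}

Derivation:
pass 0 (initial): D(Z)={4,5,6,7}
pass 1: V {3,6,8}->{8}; X {3,4,5,6,7,8}->{3,4}; Z {4,5,6,7}->{4,5}
pass 2: no change
Fixpoint after 2 passes: D(Z) = {4,5}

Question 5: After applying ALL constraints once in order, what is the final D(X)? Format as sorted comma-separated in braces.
Answer: {3,4}

Derivation:
Constraint 1 (X + Z = V) on D(X)={3,4,5,6,7,8} D(Z)={4,5,6,7} D(V)={3,6,8}: X {3,4,5,6,7,8}->{3,4}; Z {4,5,6,7}->{4,5}; V {3,6,8}->{8}
Constraint 2 (X < Z) on D(X)={3,4} D(Z)={4,5}: no change
Constraint 3 (Z + X = V) on D(Z)={4,5} D(X)={3,4} D(V)={8}: no change
So after all 3 constraints: D(X) = {3,4}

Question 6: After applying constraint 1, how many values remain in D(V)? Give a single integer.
Answer: 1

Derivation:
Constraint 1 (X + Z = V) on D(X)={3,4,5,6,7,8} D(Z)={4,5,6,7} D(V)={3,6,8}: X {3,4,5,6,7,8}->{3,4}; Z {4,5,6,7}->{4,5}; V {3,6,8}->{8}
So after constraint 1: D(V)={8}, size = 1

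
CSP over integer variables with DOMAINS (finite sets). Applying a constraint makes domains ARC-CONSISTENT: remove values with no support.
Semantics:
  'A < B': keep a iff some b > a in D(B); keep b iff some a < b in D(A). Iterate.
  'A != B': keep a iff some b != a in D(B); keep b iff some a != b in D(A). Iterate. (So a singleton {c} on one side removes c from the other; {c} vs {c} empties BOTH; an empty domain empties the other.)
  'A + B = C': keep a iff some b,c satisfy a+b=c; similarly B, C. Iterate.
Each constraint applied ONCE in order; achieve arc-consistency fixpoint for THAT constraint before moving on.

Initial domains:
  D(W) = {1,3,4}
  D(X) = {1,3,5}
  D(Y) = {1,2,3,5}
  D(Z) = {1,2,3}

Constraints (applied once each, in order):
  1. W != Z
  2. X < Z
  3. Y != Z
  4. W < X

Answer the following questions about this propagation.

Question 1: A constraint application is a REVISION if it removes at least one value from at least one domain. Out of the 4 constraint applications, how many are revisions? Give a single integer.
Answer: 2

Derivation:
Constraint 1 (W != Z) on D(W)={1,3,4} D(Z)={1,2,3}: no change => not a revision
Constraint 2 (X < Z) on D(X)={1,3,5} D(Z)={1,2,3}: X {1,3,5}->{1}; Z {1,2,3}->{2,3} => REVISION
Constraint 3 (Y != Z) on D(Y)={1,2,3,5} D(Z)={2,3}: no change => not a revision
Constraint 4 (W < X) on D(W)={1,3,4} D(X)={1}: W {1,3,4}->{}; X {1}->{} => REVISION
Total revisions = 2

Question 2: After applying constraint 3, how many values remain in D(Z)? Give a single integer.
Constraint 1 (W != Z) on D(W)={1,3,4} D(Z)={1,2,3}: no change
Constraint 2 (X < Z) on D(X)={1,3,5} D(Z)={1,2,3}: X {1,3,5}->{1}; Z {1,2,3}->{2,3}
Constraint 3 (Y != Z) on D(Y)={1,2,3,5} D(Z)={2,3}: no change
So after constraint 3: D(Z)={2,3}, size = 2

Answer: 2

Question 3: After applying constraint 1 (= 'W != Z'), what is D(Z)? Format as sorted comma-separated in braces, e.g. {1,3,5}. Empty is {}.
Constraint 1 (W != Z) on D(W)={1,3,4} D(Z)={1,2,3}: no change
So after constraint 1: D(Z) = {1,2,3}

Answer: {1,2,3}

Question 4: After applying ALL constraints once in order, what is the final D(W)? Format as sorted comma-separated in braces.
Answer: {}

Derivation:
Constraint 1 (W != Z) on D(W)={1,3,4} D(Z)={1,2,3}: no change
Constraint 2 (X < Z) on D(X)={1,3,5} D(Z)={1,2,3}: X {1,3,5}->{1}; Z {1,2,3}->{2,3}
Constraint 3 (Y != Z) on D(Y)={1,2,3,5} D(Z)={2,3}: no change
Constraint 4 (W < X) on D(W)={1,3,4} D(X)={1}: W {1,3,4}->{}; X {1}->{}
So after all 4 constraints: D(W) = {}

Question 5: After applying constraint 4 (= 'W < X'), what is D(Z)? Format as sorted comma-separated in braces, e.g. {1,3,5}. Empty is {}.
Constraint 1 (W != Z) on D(W)={1,3,4} D(Z)={1,2,3}: no change
Constraint 2 (X < Z) on D(X)={1,3,5} D(Z)={1,2,3}: X {1,3,5}->{1}; Z {1,2,3}->{2,3}
Constraint 3 (Y != Z) on D(Y)={1,2,3,5} D(Z)={2,3}: no change
Constraint 4 (W < X) on D(W)={1,3,4} D(X)={1}: W {1,3,4}->{}; X {1}->{}
So after constraint 4: D(Z) = {2,3}

Answer: {2,3}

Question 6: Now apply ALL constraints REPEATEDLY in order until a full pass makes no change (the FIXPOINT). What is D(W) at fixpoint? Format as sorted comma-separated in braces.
Answer: {}

Derivation:
pass 0 (initial): D(W)={1,3,4}
pass 1: W {1,3,4}->{}; X {1,3,5}->{}; Z {1,2,3}->{2,3}
pass 2: Y {1,2,3,5}->{}; Z {2,3}->{}
pass 3: no change
Fixpoint after 3 passes: D(W) = {}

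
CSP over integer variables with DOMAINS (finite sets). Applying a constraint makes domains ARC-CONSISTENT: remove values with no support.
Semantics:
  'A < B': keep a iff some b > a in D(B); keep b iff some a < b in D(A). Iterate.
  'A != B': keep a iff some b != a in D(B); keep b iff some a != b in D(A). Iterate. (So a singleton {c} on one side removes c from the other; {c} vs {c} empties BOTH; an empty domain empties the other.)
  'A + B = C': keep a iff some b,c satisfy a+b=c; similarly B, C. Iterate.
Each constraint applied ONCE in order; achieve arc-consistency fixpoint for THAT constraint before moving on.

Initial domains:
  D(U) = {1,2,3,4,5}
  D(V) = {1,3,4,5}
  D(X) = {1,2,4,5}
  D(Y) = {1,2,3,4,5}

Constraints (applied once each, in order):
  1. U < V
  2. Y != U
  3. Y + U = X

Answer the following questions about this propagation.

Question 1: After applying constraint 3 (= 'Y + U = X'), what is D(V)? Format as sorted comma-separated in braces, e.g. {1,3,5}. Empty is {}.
Constraint 1 (U < V) on D(U)={1,2,3,4,5} D(V)={1,3,4,5}: U {1,2,3,4,5}->{1,2,3,4}; V {1,3,4,5}->{3,4,5}
Constraint 2 (Y != U) on D(Y)={1,2,3,4,5} D(U)={1,2,3,4}: no change
Constraint 3 (Y + U = X) on D(Y)={1,2,3,4,5} D(U)={1,2,3,4} D(X)={1,2,4,5}: Y {1,2,3,4,5}->{1,2,3,4}; X {1,2,4,5}->{2,4,5}
So after constraint 3: D(V) = {3,4,5}

Answer: {3,4,5}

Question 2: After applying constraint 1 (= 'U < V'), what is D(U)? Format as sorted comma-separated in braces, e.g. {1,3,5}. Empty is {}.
Answer: {1,2,3,4}

Derivation:
Constraint 1 (U < V) on D(U)={1,2,3,4,5} D(V)={1,3,4,5}: U {1,2,3,4,5}->{1,2,3,4}; V {1,3,4,5}->{3,4,5}
So after constraint 1: D(U) = {1,2,3,4}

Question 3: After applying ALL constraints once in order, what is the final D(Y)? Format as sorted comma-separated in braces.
Constraint 1 (U < V) on D(U)={1,2,3,4,5} D(V)={1,3,4,5}: U {1,2,3,4,5}->{1,2,3,4}; V {1,3,4,5}->{3,4,5}
Constraint 2 (Y != U) on D(Y)={1,2,3,4,5} D(U)={1,2,3,4}: no change
Constraint 3 (Y + U = X) on D(Y)={1,2,3,4,5} D(U)={1,2,3,4} D(X)={1,2,4,5}: Y {1,2,3,4,5}->{1,2,3,4}; X {1,2,4,5}->{2,4,5}
So after all 3 constraints: D(Y) = {1,2,3,4}

Answer: {1,2,3,4}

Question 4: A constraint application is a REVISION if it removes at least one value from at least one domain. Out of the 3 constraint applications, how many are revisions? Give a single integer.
Answer: 2

Derivation:
Constraint 1 (U < V) on D(U)={1,2,3,4,5} D(V)={1,3,4,5}: U {1,2,3,4,5}->{1,2,3,4}; V {1,3,4,5}->{3,4,5} => REVISION
Constraint 2 (Y != U) on D(Y)={1,2,3,4,5} D(U)={1,2,3,4}: no change => not a revision
Constraint 3 (Y + U = X) on D(Y)={1,2,3,4,5} D(U)={1,2,3,4} D(X)={1,2,4,5}: Y {1,2,3,4,5}->{1,2,3,4}; X {1,2,4,5}->{2,4,5} => REVISION
Total revisions = 2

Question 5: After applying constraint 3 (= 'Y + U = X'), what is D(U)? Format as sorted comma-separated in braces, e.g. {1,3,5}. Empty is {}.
Answer: {1,2,3,4}

Derivation:
Constraint 1 (U < V) on D(U)={1,2,3,4,5} D(V)={1,3,4,5}: U {1,2,3,4,5}->{1,2,3,4}; V {1,3,4,5}->{3,4,5}
Constraint 2 (Y != U) on D(Y)={1,2,3,4,5} D(U)={1,2,3,4}: no change
Constraint 3 (Y + U = X) on D(Y)={1,2,3,4,5} D(U)={1,2,3,4} D(X)={1,2,4,5}: Y {1,2,3,4,5}->{1,2,3,4}; X {1,2,4,5}->{2,4,5}
So after constraint 3: D(U) = {1,2,3,4}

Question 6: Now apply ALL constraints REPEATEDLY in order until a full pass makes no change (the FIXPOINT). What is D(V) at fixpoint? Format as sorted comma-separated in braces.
pass 0 (initial): D(V)={1,3,4,5}
pass 1: U {1,2,3,4,5}->{1,2,3,4}; V {1,3,4,5}->{3,4,5}; X {1,2,4,5}->{2,4,5}; Y {1,2,3,4,5}->{1,2,3,4}
pass 2: no change
Fixpoint after 2 passes: D(V) = {3,4,5}

Answer: {3,4,5}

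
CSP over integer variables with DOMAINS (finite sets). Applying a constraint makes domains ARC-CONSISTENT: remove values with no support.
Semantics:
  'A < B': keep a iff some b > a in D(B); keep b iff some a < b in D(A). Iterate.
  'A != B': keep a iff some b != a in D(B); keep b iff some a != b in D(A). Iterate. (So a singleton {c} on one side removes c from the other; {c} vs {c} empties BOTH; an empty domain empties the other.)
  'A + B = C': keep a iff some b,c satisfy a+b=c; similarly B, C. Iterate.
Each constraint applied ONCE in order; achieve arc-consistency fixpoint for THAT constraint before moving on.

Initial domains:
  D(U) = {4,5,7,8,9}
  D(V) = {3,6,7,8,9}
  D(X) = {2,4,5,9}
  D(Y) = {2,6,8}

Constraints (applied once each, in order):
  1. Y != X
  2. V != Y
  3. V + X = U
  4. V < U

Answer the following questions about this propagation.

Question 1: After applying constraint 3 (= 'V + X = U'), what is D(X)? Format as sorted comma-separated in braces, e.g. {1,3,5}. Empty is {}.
Constraint 1 (Y != X) on D(Y)={2,6,8} D(X)={2,4,5,9}: no change
Constraint 2 (V != Y) on D(V)={3,6,7,8,9} D(Y)={2,6,8}: no change
Constraint 3 (V + X = U) on D(V)={3,6,7,8,9} D(X)={2,4,5,9} D(U)={4,5,7,8,9}: V {3,6,7,8,9}->{3,6,7}; X {2,4,5,9}->{2,4,5}; U {4,5,7,8,9}->{5,7,8,9}
So after constraint 3: D(X) = {2,4,5}

Answer: {2,4,5}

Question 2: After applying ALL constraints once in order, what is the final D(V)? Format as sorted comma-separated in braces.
Constraint 1 (Y != X) on D(Y)={2,6,8} D(X)={2,4,5,9}: no change
Constraint 2 (V != Y) on D(V)={3,6,7,8,9} D(Y)={2,6,8}: no change
Constraint 3 (V + X = U) on D(V)={3,6,7,8,9} D(X)={2,4,5,9} D(U)={4,5,7,8,9}: V {3,6,7,8,9}->{3,6,7}; X {2,4,5,9}->{2,4,5}; U {4,5,7,8,9}->{5,7,8,9}
Constraint 4 (V < U) on D(V)={3,6,7} D(U)={5,7,8,9}: no change
So after all 4 constraints: D(V) = {3,6,7}

Answer: {3,6,7}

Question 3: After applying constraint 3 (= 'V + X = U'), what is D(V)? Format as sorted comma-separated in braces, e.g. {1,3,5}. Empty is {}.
Constraint 1 (Y != X) on D(Y)={2,6,8} D(X)={2,4,5,9}: no change
Constraint 2 (V != Y) on D(V)={3,6,7,8,9} D(Y)={2,6,8}: no change
Constraint 3 (V + X = U) on D(V)={3,6,7,8,9} D(X)={2,4,5,9} D(U)={4,5,7,8,9}: V {3,6,7,8,9}->{3,6,7}; X {2,4,5,9}->{2,4,5}; U {4,5,7,8,9}->{5,7,8,9}
So after constraint 3: D(V) = {3,6,7}

Answer: {3,6,7}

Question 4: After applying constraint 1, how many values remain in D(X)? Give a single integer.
Constraint 1 (Y != X) on D(Y)={2,6,8} D(X)={2,4,5,9}: no change
So after constraint 1: D(X)={2,4,5,9}, size = 4

Answer: 4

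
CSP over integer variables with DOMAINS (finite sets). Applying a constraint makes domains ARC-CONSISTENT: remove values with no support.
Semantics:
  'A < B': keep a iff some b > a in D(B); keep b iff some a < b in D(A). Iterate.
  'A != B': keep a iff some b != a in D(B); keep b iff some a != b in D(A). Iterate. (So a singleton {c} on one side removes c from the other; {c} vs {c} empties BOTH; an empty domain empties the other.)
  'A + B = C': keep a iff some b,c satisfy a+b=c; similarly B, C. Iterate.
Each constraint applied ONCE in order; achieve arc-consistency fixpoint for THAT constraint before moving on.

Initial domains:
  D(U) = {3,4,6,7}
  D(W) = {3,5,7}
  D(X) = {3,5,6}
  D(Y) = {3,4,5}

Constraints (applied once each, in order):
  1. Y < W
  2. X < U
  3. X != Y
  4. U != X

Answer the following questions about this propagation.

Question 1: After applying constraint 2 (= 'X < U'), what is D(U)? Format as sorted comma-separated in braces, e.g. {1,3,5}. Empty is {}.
Constraint 1 (Y < W) on D(Y)={3,4,5} D(W)={3,5,7}: W {3,5,7}->{5,7}
Constraint 2 (X < U) on D(X)={3,5,6} D(U)={3,4,6,7}: U {3,4,6,7}->{4,6,7}
So after constraint 2: D(U) = {4,6,7}

Answer: {4,6,7}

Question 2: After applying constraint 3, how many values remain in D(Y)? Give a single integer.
Answer: 3

Derivation:
Constraint 1 (Y < W) on D(Y)={3,4,5} D(W)={3,5,7}: W {3,5,7}->{5,7}
Constraint 2 (X < U) on D(X)={3,5,6} D(U)={3,4,6,7}: U {3,4,6,7}->{4,6,7}
Constraint 3 (X != Y) on D(X)={3,5,6} D(Y)={3,4,5}: no change
So after constraint 3: D(Y)={3,4,5}, size = 3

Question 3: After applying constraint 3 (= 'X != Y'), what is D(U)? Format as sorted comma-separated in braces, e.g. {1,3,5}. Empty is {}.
Constraint 1 (Y < W) on D(Y)={3,4,5} D(W)={3,5,7}: W {3,5,7}->{5,7}
Constraint 2 (X < U) on D(X)={3,5,6} D(U)={3,4,6,7}: U {3,4,6,7}->{4,6,7}
Constraint 3 (X != Y) on D(X)={3,5,6} D(Y)={3,4,5}: no change
So after constraint 3: D(U) = {4,6,7}

Answer: {4,6,7}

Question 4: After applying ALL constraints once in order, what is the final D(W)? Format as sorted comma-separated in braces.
Constraint 1 (Y < W) on D(Y)={3,4,5} D(W)={3,5,7}: W {3,5,7}->{5,7}
Constraint 2 (X < U) on D(X)={3,5,6} D(U)={3,4,6,7}: U {3,4,6,7}->{4,6,7}
Constraint 3 (X != Y) on D(X)={3,5,6} D(Y)={3,4,5}: no change
Constraint 4 (U != X) on D(U)={4,6,7} D(X)={3,5,6}: no change
So after all 4 constraints: D(W) = {5,7}

Answer: {5,7}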